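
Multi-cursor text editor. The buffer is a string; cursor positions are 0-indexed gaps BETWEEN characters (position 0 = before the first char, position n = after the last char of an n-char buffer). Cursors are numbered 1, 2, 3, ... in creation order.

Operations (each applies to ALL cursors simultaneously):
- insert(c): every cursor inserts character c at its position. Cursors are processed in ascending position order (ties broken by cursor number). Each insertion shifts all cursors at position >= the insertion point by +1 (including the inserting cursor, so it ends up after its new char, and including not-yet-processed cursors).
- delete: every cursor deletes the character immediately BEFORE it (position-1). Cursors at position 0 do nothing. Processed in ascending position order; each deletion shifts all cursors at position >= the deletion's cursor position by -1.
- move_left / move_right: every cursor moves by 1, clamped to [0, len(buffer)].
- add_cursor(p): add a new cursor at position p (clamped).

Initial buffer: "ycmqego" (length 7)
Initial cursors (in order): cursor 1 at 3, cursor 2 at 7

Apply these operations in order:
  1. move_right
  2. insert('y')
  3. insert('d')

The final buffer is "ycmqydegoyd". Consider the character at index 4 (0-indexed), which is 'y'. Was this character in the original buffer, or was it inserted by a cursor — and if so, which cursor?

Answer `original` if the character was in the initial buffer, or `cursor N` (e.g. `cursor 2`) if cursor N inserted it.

Answer: cursor 1

Derivation:
After op 1 (move_right): buffer="ycmqego" (len 7), cursors c1@4 c2@7, authorship .......
After op 2 (insert('y')): buffer="ycmqyegoy" (len 9), cursors c1@5 c2@9, authorship ....1...2
After op 3 (insert('d')): buffer="ycmqydegoyd" (len 11), cursors c1@6 c2@11, authorship ....11...22
Authorship (.=original, N=cursor N): . . . . 1 1 . . . 2 2
Index 4: author = 1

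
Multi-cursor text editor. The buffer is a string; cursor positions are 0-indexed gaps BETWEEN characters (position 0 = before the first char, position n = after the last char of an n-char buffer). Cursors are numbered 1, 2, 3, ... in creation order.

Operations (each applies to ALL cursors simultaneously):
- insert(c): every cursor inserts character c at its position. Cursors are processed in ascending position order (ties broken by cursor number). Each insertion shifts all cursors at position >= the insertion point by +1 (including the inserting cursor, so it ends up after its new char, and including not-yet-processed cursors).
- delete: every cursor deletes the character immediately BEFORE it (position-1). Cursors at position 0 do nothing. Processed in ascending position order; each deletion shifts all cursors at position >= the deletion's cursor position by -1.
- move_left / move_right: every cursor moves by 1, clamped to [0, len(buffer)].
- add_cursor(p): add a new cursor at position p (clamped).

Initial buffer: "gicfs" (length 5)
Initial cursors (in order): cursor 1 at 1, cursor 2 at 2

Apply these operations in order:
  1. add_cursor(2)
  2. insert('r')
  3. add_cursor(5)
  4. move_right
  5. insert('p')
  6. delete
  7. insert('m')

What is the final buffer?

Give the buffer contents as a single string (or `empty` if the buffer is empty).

Answer: grimrrcmmmfs

Derivation:
After op 1 (add_cursor(2)): buffer="gicfs" (len 5), cursors c1@1 c2@2 c3@2, authorship .....
After op 2 (insert('r')): buffer="grirrcfs" (len 8), cursors c1@2 c2@5 c3@5, authorship .1.23...
After op 3 (add_cursor(5)): buffer="grirrcfs" (len 8), cursors c1@2 c2@5 c3@5 c4@5, authorship .1.23...
After op 4 (move_right): buffer="grirrcfs" (len 8), cursors c1@3 c2@6 c3@6 c4@6, authorship .1.23...
After op 5 (insert('p')): buffer="griprrcpppfs" (len 12), cursors c1@4 c2@10 c3@10 c4@10, authorship .1.123.234..
After op 6 (delete): buffer="grirrcfs" (len 8), cursors c1@3 c2@6 c3@6 c4@6, authorship .1.23...
After op 7 (insert('m')): buffer="grimrrcmmmfs" (len 12), cursors c1@4 c2@10 c3@10 c4@10, authorship .1.123.234..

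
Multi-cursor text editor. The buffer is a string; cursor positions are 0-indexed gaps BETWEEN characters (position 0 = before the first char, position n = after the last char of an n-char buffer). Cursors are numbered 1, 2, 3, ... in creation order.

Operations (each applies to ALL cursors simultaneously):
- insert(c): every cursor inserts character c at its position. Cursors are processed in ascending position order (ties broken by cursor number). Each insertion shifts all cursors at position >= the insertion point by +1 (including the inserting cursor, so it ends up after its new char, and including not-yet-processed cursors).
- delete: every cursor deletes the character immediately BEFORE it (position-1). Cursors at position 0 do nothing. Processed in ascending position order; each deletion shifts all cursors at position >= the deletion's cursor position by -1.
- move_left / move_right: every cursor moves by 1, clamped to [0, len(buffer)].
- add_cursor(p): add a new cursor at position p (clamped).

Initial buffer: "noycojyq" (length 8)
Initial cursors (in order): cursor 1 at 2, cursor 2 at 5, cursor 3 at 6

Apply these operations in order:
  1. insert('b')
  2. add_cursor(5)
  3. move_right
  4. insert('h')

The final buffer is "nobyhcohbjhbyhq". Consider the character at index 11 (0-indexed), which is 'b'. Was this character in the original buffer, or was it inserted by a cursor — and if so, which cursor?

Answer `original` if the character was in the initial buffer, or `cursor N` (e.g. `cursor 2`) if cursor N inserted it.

After op 1 (insert('b')): buffer="nobycobjbyq" (len 11), cursors c1@3 c2@7 c3@9, authorship ..1...2.3..
After op 2 (add_cursor(5)): buffer="nobycobjbyq" (len 11), cursors c1@3 c4@5 c2@7 c3@9, authorship ..1...2.3..
After op 3 (move_right): buffer="nobycobjbyq" (len 11), cursors c1@4 c4@6 c2@8 c3@10, authorship ..1...2.3..
After op 4 (insert('h')): buffer="nobyhcohbjhbyhq" (len 15), cursors c1@5 c4@8 c2@11 c3@14, authorship ..1.1..42.23.3.
Authorship (.=original, N=cursor N): . . 1 . 1 . . 4 2 . 2 3 . 3 .
Index 11: author = 3

Answer: cursor 3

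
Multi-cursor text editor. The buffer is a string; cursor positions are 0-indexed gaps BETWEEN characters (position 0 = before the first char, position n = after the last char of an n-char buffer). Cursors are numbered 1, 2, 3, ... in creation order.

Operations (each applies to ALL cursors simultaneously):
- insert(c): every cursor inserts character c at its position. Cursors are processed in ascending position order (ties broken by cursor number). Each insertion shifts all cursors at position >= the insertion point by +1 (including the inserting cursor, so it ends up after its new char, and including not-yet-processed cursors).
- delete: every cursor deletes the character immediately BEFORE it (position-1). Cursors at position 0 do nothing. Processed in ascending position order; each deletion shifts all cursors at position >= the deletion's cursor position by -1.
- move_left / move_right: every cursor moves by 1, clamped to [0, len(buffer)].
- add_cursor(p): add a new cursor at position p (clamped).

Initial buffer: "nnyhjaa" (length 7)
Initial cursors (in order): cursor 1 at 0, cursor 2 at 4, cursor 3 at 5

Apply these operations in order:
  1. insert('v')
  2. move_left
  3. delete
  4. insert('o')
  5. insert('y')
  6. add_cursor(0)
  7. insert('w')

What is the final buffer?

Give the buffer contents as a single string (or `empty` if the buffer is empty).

After op 1 (insert('v')): buffer="vnnyhvjvaa" (len 10), cursors c1@1 c2@6 c3@8, authorship 1....2.3..
After op 2 (move_left): buffer="vnnyhvjvaa" (len 10), cursors c1@0 c2@5 c3@7, authorship 1....2.3..
After op 3 (delete): buffer="vnnyvvaa" (len 8), cursors c1@0 c2@4 c3@5, authorship 1...23..
After op 4 (insert('o')): buffer="ovnnyovovaa" (len 11), cursors c1@1 c2@6 c3@8, authorship 11...2233..
After op 5 (insert('y')): buffer="oyvnnyoyvoyvaa" (len 14), cursors c1@2 c2@8 c3@11, authorship 111...222333..
After op 6 (add_cursor(0)): buffer="oyvnnyoyvoyvaa" (len 14), cursors c4@0 c1@2 c2@8 c3@11, authorship 111...222333..
After op 7 (insert('w')): buffer="woywvnnyoywvoywvaa" (len 18), cursors c4@1 c1@4 c2@11 c3@15, authorship 41111...22223333..

Answer: woywvnnyoywvoywvaa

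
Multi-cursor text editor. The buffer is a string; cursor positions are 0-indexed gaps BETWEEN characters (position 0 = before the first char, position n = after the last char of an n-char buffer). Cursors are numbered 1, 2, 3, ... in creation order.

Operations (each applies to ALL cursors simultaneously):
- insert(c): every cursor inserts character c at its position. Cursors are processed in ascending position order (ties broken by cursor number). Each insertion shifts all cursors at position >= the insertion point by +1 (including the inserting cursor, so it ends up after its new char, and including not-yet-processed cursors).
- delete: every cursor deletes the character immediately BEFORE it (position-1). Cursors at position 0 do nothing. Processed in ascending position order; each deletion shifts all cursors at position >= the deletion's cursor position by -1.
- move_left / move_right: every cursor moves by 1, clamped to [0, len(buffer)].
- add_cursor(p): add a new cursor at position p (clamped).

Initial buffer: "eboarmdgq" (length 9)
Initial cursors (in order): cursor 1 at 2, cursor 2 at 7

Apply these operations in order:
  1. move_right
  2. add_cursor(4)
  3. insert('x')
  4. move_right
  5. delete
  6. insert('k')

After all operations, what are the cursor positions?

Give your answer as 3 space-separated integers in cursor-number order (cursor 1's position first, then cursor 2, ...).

Answer: 5 12 7

Derivation:
After op 1 (move_right): buffer="eboarmdgq" (len 9), cursors c1@3 c2@8, authorship .........
After op 2 (add_cursor(4)): buffer="eboarmdgq" (len 9), cursors c1@3 c3@4 c2@8, authorship .........
After op 3 (insert('x')): buffer="eboxaxrmdgxq" (len 12), cursors c1@4 c3@6 c2@11, authorship ...1.3....2.
After op 4 (move_right): buffer="eboxaxrmdgxq" (len 12), cursors c1@5 c3@7 c2@12, authorship ...1.3....2.
After op 5 (delete): buffer="eboxxmdgx" (len 9), cursors c1@4 c3@5 c2@9, authorship ...13...2
After op 6 (insert('k')): buffer="eboxkxkmdgxk" (len 12), cursors c1@5 c3@7 c2@12, authorship ...1133...22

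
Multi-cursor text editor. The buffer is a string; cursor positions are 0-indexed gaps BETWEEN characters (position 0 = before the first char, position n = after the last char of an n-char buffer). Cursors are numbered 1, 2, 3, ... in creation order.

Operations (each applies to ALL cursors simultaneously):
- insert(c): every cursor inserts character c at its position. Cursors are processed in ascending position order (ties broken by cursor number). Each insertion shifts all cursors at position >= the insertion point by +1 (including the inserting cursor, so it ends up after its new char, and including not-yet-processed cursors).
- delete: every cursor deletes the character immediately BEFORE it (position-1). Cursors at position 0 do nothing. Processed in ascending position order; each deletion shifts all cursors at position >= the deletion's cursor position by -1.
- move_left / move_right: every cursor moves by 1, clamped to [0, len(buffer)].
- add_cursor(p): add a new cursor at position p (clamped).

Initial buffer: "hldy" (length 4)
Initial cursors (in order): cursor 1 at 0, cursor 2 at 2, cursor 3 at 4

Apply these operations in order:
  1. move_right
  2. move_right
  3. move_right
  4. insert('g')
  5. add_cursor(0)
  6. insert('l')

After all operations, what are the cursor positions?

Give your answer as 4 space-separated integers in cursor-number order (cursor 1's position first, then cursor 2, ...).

Answer: 6 11 11 1

Derivation:
After op 1 (move_right): buffer="hldy" (len 4), cursors c1@1 c2@3 c3@4, authorship ....
After op 2 (move_right): buffer="hldy" (len 4), cursors c1@2 c2@4 c3@4, authorship ....
After op 3 (move_right): buffer="hldy" (len 4), cursors c1@3 c2@4 c3@4, authorship ....
After op 4 (insert('g')): buffer="hldgygg" (len 7), cursors c1@4 c2@7 c3@7, authorship ...1.23
After op 5 (add_cursor(0)): buffer="hldgygg" (len 7), cursors c4@0 c1@4 c2@7 c3@7, authorship ...1.23
After op 6 (insert('l')): buffer="lhldglyggll" (len 11), cursors c4@1 c1@6 c2@11 c3@11, authorship 4...11.2323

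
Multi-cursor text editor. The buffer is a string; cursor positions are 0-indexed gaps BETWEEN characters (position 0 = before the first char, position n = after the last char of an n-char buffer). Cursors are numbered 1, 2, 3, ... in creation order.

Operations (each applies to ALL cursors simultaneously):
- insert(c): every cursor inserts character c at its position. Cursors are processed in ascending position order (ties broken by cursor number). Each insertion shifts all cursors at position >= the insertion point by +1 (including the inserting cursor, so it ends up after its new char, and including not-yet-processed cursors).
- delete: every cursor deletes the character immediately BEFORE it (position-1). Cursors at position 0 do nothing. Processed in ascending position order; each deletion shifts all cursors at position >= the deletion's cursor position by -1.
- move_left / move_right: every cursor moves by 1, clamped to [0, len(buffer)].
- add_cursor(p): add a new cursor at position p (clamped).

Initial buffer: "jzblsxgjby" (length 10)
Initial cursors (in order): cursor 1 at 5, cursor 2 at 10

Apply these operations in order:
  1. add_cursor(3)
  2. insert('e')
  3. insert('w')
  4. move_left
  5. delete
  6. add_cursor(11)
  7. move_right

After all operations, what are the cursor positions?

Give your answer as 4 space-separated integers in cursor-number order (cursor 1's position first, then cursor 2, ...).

After op 1 (add_cursor(3)): buffer="jzblsxgjby" (len 10), cursors c3@3 c1@5 c2@10, authorship ..........
After op 2 (insert('e')): buffer="jzbelsexgjbye" (len 13), cursors c3@4 c1@7 c2@13, authorship ...3..1.....2
After op 3 (insert('w')): buffer="jzbewlsewxgjbyew" (len 16), cursors c3@5 c1@9 c2@16, authorship ...33..11.....22
After op 4 (move_left): buffer="jzbewlsewxgjbyew" (len 16), cursors c3@4 c1@8 c2@15, authorship ...33..11.....22
After op 5 (delete): buffer="jzbwlswxgjbyw" (len 13), cursors c3@3 c1@6 c2@12, authorship ...3..1.....2
After op 6 (add_cursor(11)): buffer="jzbwlswxgjbyw" (len 13), cursors c3@3 c1@6 c4@11 c2@12, authorship ...3..1.....2
After op 7 (move_right): buffer="jzbwlswxgjbyw" (len 13), cursors c3@4 c1@7 c4@12 c2@13, authorship ...3..1.....2

Answer: 7 13 4 12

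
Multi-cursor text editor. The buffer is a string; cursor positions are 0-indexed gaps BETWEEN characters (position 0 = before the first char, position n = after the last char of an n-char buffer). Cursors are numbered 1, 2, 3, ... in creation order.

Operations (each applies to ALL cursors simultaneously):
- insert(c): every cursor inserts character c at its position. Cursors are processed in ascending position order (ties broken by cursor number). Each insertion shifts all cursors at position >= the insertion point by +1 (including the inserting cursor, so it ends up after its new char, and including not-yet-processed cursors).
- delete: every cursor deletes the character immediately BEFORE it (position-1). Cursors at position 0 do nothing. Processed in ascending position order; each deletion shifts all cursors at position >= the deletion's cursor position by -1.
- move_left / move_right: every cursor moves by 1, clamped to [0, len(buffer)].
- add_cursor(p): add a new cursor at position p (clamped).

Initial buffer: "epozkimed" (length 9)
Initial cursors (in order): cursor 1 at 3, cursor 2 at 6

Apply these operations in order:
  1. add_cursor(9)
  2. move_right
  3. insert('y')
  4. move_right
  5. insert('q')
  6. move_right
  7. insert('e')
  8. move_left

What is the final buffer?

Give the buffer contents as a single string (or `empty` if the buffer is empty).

Answer: epozykqiemyeqdeyqe

Derivation:
After op 1 (add_cursor(9)): buffer="epozkimed" (len 9), cursors c1@3 c2@6 c3@9, authorship .........
After op 2 (move_right): buffer="epozkimed" (len 9), cursors c1@4 c2@7 c3@9, authorship .........
After op 3 (insert('y')): buffer="epozykimyedy" (len 12), cursors c1@5 c2@9 c3@12, authorship ....1...2..3
After op 4 (move_right): buffer="epozykimyedy" (len 12), cursors c1@6 c2@10 c3@12, authorship ....1...2..3
After op 5 (insert('q')): buffer="epozykqimyeqdyq" (len 15), cursors c1@7 c2@12 c3@15, authorship ....1.1..2.2.33
After op 6 (move_right): buffer="epozykqimyeqdyq" (len 15), cursors c1@8 c2@13 c3@15, authorship ....1.1..2.2.33
After op 7 (insert('e')): buffer="epozykqiemyeqdeyqe" (len 18), cursors c1@9 c2@15 c3@18, authorship ....1.1.1.2.2.2333
After op 8 (move_left): buffer="epozykqiemyeqdeyqe" (len 18), cursors c1@8 c2@14 c3@17, authorship ....1.1.1.2.2.2333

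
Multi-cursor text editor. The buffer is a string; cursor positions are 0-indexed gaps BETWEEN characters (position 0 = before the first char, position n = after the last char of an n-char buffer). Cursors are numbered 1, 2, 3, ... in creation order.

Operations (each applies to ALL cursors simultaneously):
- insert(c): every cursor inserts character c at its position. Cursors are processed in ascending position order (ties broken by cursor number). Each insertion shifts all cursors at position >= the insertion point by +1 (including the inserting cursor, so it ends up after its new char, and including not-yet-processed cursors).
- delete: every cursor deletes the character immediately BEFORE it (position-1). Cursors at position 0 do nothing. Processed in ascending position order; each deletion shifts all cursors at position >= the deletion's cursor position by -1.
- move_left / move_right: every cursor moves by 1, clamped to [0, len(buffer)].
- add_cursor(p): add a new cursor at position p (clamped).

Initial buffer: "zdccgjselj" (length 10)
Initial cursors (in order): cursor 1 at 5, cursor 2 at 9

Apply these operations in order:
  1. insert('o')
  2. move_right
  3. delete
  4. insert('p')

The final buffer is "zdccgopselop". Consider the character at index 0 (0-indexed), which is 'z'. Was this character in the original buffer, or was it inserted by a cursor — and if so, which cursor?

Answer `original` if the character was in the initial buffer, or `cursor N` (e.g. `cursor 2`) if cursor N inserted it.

After op 1 (insert('o')): buffer="zdccgojseloj" (len 12), cursors c1@6 c2@11, authorship .....1....2.
After op 2 (move_right): buffer="zdccgojseloj" (len 12), cursors c1@7 c2@12, authorship .....1....2.
After op 3 (delete): buffer="zdccgoselo" (len 10), cursors c1@6 c2@10, authorship .....1...2
After op 4 (insert('p')): buffer="zdccgopselop" (len 12), cursors c1@7 c2@12, authorship .....11...22
Authorship (.=original, N=cursor N): . . . . . 1 1 . . . 2 2
Index 0: author = original

Answer: original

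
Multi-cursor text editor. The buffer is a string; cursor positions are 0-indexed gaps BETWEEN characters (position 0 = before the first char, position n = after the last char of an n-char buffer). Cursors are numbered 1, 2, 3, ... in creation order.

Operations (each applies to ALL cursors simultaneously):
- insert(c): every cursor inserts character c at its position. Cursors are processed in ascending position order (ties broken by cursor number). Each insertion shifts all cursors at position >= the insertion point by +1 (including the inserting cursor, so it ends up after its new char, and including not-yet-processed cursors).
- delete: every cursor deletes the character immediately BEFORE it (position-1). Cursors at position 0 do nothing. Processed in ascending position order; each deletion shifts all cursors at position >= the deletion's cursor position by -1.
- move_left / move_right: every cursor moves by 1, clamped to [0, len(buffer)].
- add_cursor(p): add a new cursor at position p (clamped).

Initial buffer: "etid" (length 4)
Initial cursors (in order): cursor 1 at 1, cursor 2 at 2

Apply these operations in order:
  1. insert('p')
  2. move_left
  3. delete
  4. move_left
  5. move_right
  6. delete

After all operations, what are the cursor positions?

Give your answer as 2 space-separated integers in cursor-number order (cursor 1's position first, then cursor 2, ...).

After op 1 (insert('p')): buffer="eptpid" (len 6), cursors c1@2 c2@4, authorship .1.2..
After op 2 (move_left): buffer="eptpid" (len 6), cursors c1@1 c2@3, authorship .1.2..
After op 3 (delete): buffer="ppid" (len 4), cursors c1@0 c2@1, authorship 12..
After op 4 (move_left): buffer="ppid" (len 4), cursors c1@0 c2@0, authorship 12..
After op 5 (move_right): buffer="ppid" (len 4), cursors c1@1 c2@1, authorship 12..
After op 6 (delete): buffer="pid" (len 3), cursors c1@0 c2@0, authorship 2..

Answer: 0 0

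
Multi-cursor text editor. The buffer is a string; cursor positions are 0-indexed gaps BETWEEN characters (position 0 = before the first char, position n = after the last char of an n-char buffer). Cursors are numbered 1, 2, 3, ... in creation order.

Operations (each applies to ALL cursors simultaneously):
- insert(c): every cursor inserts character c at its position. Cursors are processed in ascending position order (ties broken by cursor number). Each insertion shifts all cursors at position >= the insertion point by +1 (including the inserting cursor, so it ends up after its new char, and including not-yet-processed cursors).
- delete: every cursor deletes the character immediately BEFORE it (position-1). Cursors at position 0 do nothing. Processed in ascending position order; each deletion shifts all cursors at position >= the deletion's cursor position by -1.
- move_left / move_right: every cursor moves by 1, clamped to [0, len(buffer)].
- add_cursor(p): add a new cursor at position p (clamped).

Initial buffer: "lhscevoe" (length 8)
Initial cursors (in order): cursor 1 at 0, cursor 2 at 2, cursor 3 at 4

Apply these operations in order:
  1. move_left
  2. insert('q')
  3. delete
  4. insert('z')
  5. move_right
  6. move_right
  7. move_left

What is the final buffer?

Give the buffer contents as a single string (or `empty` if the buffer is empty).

Answer: zlzhszcevoe

Derivation:
After op 1 (move_left): buffer="lhscevoe" (len 8), cursors c1@0 c2@1 c3@3, authorship ........
After op 2 (insert('q')): buffer="qlqhsqcevoe" (len 11), cursors c1@1 c2@3 c3@6, authorship 1.2..3.....
After op 3 (delete): buffer="lhscevoe" (len 8), cursors c1@0 c2@1 c3@3, authorship ........
After op 4 (insert('z')): buffer="zlzhszcevoe" (len 11), cursors c1@1 c2@3 c3@6, authorship 1.2..3.....
After op 5 (move_right): buffer="zlzhszcevoe" (len 11), cursors c1@2 c2@4 c3@7, authorship 1.2..3.....
After op 6 (move_right): buffer="zlzhszcevoe" (len 11), cursors c1@3 c2@5 c3@8, authorship 1.2..3.....
After op 7 (move_left): buffer="zlzhszcevoe" (len 11), cursors c1@2 c2@4 c3@7, authorship 1.2..3.....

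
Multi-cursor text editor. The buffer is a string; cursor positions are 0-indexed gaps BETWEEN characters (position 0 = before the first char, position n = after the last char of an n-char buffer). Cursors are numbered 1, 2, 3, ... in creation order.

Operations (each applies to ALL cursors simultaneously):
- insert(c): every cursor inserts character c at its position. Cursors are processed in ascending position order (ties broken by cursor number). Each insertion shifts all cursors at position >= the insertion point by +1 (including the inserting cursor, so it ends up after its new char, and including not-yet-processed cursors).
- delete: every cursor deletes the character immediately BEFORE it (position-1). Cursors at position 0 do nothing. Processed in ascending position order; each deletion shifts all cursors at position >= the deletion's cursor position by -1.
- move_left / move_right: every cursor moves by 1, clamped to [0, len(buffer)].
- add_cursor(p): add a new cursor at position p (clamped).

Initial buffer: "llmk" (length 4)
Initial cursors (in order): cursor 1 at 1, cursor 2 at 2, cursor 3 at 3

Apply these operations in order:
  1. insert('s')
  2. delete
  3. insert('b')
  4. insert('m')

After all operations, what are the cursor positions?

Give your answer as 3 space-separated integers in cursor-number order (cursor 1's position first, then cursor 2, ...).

Answer: 3 6 9

Derivation:
After op 1 (insert('s')): buffer="lslsmsk" (len 7), cursors c1@2 c2@4 c3@6, authorship .1.2.3.
After op 2 (delete): buffer="llmk" (len 4), cursors c1@1 c2@2 c3@3, authorship ....
After op 3 (insert('b')): buffer="lblbmbk" (len 7), cursors c1@2 c2@4 c3@6, authorship .1.2.3.
After op 4 (insert('m')): buffer="lbmlbmmbmk" (len 10), cursors c1@3 c2@6 c3@9, authorship .11.22.33.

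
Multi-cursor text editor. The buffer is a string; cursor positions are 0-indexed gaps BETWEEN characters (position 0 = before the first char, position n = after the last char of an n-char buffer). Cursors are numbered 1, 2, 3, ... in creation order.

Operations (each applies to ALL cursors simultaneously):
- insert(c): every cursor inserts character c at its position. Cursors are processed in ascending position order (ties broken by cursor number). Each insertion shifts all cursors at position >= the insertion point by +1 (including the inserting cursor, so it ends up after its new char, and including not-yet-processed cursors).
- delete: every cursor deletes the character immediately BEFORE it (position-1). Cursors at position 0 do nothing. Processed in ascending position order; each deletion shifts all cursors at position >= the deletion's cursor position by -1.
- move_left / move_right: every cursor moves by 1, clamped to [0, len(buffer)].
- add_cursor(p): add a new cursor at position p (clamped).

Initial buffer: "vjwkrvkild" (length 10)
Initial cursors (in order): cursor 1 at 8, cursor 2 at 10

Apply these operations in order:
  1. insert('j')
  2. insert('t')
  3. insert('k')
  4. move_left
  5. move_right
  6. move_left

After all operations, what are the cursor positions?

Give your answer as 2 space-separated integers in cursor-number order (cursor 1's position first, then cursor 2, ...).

After op 1 (insert('j')): buffer="vjwkrvkijldj" (len 12), cursors c1@9 c2@12, authorship ........1..2
After op 2 (insert('t')): buffer="vjwkrvkijtldjt" (len 14), cursors c1@10 c2@14, authorship ........11..22
After op 3 (insert('k')): buffer="vjwkrvkijtkldjtk" (len 16), cursors c1@11 c2@16, authorship ........111..222
After op 4 (move_left): buffer="vjwkrvkijtkldjtk" (len 16), cursors c1@10 c2@15, authorship ........111..222
After op 5 (move_right): buffer="vjwkrvkijtkldjtk" (len 16), cursors c1@11 c2@16, authorship ........111..222
After op 6 (move_left): buffer="vjwkrvkijtkldjtk" (len 16), cursors c1@10 c2@15, authorship ........111..222

Answer: 10 15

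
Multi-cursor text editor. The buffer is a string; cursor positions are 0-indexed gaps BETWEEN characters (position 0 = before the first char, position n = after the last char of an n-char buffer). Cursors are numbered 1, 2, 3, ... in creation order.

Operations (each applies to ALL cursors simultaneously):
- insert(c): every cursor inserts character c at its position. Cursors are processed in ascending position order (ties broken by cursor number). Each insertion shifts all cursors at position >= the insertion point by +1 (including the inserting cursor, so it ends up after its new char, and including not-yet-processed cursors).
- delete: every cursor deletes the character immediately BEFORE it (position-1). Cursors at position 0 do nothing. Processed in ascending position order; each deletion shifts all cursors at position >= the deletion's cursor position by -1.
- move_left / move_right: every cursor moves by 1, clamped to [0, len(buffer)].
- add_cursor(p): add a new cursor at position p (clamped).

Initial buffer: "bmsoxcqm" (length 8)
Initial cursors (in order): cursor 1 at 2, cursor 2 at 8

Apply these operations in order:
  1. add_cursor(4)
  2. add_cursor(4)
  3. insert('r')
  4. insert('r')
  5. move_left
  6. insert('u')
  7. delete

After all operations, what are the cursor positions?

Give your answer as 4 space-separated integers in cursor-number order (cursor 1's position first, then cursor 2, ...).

After op 1 (add_cursor(4)): buffer="bmsoxcqm" (len 8), cursors c1@2 c3@4 c2@8, authorship ........
After op 2 (add_cursor(4)): buffer="bmsoxcqm" (len 8), cursors c1@2 c3@4 c4@4 c2@8, authorship ........
After op 3 (insert('r')): buffer="bmrsorrxcqmr" (len 12), cursors c1@3 c3@7 c4@7 c2@12, authorship ..1..34....2
After op 4 (insert('r')): buffer="bmrrsorrrrxcqmrr" (len 16), cursors c1@4 c3@10 c4@10 c2@16, authorship ..11..3434....22
After op 5 (move_left): buffer="bmrrsorrrrxcqmrr" (len 16), cursors c1@3 c3@9 c4@9 c2@15, authorship ..11..3434....22
After op 6 (insert('u')): buffer="bmrursorrruurxcqmrur" (len 20), cursors c1@4 c3@12 c4@12 c2@19, authorship ..111..343344....222
After op 7 (delete): buffer="bmrrsorrrrxcqmrr" (len 16), cursors c1@3 c3@9 c4@9 c2@15, authorship ..11..3434....22

Answer: 3 15 9 9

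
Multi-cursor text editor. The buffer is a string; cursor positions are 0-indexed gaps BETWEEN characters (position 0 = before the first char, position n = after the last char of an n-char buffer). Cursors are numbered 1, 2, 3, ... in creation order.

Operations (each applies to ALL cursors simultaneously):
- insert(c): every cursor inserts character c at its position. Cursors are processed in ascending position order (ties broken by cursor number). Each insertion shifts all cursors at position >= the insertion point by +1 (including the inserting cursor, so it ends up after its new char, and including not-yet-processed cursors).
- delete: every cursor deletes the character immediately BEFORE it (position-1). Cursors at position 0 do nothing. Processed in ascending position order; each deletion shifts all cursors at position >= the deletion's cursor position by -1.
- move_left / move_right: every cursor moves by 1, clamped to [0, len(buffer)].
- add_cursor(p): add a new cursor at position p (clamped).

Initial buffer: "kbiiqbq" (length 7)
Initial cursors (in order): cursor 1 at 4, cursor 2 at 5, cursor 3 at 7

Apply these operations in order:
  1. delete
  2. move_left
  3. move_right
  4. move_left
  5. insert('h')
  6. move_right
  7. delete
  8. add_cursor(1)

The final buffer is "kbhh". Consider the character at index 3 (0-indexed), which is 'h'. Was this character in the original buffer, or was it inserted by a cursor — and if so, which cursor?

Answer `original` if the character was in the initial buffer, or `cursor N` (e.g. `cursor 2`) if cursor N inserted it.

After op 1 (delete): buffer="kbib" (len 4), cursors c1@3 c2@3 c3@4, authorship ....
After op 2 (move_left): buffer="kbib" (len 4), cursors c1@2 c2@2 c3@3, authorship ....
After op 3 (move_right): buffer="kbib" (len 4), cursors c1@3 c2@3 c3@4, authorship ....
After op 4 (move_left): buffer="kbib" (len 4), cursors c1@2 c2@2 c3@3, authorship ....
After op 5 (insert('h')): buffer="kbhhihb" (len 7), cursors c1@4 c2@4 c3@6, authorship ..12.3.
After op 6 (move_right): buffer="kbhhihb" (len 7), cursors c1@5 c2@5 c3@7, authorship ..12.3.
After op 7 (delete): buffer="kbhh" (len 4), cursors c1@3 c2@3 c3@4, authorship ..13
After op 8 (add_cursor(1)): buffer="kbhh" (len 4), cursors c4@1 c1@3 c2@3 c3@4, authorship ..13
Authorship (.=original, N=cursor N): . . 1 3
Index 3: author = 3

Answer: cursor 3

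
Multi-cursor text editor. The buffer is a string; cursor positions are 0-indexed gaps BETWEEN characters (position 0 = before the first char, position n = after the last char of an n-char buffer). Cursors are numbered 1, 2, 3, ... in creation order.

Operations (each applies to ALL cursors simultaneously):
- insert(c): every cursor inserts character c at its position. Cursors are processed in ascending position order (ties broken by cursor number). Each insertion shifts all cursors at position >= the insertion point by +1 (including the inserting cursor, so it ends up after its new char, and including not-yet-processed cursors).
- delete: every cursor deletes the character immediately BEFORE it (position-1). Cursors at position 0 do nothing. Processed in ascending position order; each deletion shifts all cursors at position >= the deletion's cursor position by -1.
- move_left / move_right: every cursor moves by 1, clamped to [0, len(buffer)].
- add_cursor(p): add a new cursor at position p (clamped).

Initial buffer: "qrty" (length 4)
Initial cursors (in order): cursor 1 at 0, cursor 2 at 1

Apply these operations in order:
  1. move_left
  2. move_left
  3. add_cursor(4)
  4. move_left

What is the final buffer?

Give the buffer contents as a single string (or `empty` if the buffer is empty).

Answer: qrty

Derivation:
After op 1 (move_left): buffer="qrty" (len 4), cursors c1@0 c2@0, authorship ....
After op 2 (move_left): buffer="qrty" (len 4), cursors c1@0 c2@0, authorship ....
After op 3 (add_cursor(4)): buffer="qrty" (len 4), cursors c1@0 c2@0 c3@4, authorship ....
After op 4 (move_left): buffer="qrty" (len 4), cursors c1@0 c2@0 c3@3, authorship ....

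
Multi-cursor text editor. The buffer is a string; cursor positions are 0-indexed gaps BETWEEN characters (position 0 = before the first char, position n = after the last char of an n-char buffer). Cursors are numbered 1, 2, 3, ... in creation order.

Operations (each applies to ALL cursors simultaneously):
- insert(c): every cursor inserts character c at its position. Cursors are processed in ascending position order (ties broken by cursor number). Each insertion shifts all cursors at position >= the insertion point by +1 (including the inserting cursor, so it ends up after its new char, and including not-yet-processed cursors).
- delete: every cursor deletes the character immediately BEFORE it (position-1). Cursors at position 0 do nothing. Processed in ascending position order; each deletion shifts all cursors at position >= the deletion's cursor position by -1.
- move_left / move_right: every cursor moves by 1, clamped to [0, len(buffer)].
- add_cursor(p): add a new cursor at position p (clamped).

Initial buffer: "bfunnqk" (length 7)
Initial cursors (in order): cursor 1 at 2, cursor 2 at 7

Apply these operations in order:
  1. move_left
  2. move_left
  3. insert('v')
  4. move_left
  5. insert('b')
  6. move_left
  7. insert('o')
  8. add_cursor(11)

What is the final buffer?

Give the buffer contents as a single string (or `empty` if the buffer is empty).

Answer: obvbfunnobvqk

Derivation:
After op 1 (move_left): buffer="bfunnqk" (len 7), cursors c1@1 c2@6, authorship .......
After op 2 (move_left): buffer="bfunnqk" (len 7), cursors c1@0 c2@5, authorship .......
After op 3 (insert('v')): buffer="vbfunnvqk" (len 9), cursors c1@1 c2@7, authorship 1.....2..
After op 4 (move_left): buffer="vbfunnvqk" (len 9), cursors c1@0 c2@6, authorship 1.....2..
After op 5 (insert('b')): buffer="bvbfunnbvqk" (len 11), cursors c1@1 c2@8, authorship 11.....22..
After op 6 (move_left): buffer="bvbfunnbvqk" (len 11), cursors c1@0 c2@7, authorship 11.....22..
After op 7 (insert('o')): buffer="obvbfunnobvqk" (len 13), cursors c1@1 c2@9, authorship 111.....222..
After op 8 (add_cursor(11)): buffer="obvbfunnobvqk" (len 13), cursors c1@1 c2@9 c3@11, authorship 111.....222..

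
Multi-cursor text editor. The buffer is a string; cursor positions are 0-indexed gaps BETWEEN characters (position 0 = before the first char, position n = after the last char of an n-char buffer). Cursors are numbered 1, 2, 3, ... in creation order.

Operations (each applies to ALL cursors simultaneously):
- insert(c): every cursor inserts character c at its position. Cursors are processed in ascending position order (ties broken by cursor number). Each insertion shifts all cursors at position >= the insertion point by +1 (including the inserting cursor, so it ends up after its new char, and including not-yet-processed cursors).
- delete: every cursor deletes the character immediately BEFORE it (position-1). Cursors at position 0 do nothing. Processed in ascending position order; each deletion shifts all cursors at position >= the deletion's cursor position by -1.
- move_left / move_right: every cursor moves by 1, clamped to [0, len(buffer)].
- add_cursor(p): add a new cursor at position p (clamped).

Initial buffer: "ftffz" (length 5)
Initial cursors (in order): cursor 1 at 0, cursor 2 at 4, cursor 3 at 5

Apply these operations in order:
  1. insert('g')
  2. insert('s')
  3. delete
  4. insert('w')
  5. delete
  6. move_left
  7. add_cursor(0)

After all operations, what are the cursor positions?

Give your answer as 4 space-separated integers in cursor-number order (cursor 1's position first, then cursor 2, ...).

After op 1 (insert('g')): buffer="gftffgzg" (len 8), cursors c1@1 c2@6 c3@8, authorship 1....2.3
After op 2 (insert('s')): buffer="gsftffgszgs" (len 11), cursors c1@2 c2@8 c3@11, authorship 11....22.33
After op 3 (delete): buffer="gftffgzg" (len 8), cursors c1@1 c2@6 c3@8, authorship 1....2.3
After op 4 (insert('w')): buffer="gwftffgwzgw" (len 11), cursors c1@2 c2@8 c3@11, authorship 11....22.33
After op 5 (delete): buffer="gftffgzg" (len 8), cursors c1@1 c2@6 c3@8, authorship 1....2.3
After op 6 (move_left): buffer="gftffgzg" (len 8), cursors c1@0 c2@5 c3@7, authorship 1....2.3
After op 7 (add_cursor(0)): buffer="gftffgzg" (len 8), cursors c1@0 c4@0 c2@5 c3@7, authorship 1....2.3

Answer: 0 5 7 0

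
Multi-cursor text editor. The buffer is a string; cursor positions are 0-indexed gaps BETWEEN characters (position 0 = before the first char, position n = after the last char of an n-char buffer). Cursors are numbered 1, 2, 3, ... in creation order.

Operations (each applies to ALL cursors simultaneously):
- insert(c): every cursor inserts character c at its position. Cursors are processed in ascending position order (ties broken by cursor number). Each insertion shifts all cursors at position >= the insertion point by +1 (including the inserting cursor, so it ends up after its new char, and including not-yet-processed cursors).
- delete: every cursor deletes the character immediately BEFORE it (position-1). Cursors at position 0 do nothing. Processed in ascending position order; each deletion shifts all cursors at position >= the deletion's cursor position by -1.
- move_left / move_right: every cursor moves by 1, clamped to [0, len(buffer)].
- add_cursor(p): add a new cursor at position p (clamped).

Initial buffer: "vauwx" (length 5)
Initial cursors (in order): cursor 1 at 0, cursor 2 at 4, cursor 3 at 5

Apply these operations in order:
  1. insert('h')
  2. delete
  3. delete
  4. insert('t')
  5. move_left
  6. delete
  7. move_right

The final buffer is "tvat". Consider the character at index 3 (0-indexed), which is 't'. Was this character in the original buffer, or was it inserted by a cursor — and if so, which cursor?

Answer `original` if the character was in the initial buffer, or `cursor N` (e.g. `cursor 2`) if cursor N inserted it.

Answer: cursor 3

Derivation:
After op 1 (insert('h')): buffer="hvauwhxh" (len 8), cursors c1@1 c2@6 c3@8, authorship 1....2.3
After op 2 (delete): buffer="vauwx" (len 5), cursors c1@0 c2@4 c3@5, authorship .....
After op 3 (delete): buffer="vau" (len 3), cursors c1@0 c2@3 c3@3, authorship ...
After op 4 (insert('t')): buffer="tvautt" (len 6), cursors c1@1 c2@6 c3@6, authorship 1...23
After op 5 (move_left): buffer="tvautt" (len 6), cursors c1@0 c2@5 c3@5, authorship 1...23
After op 6 (delete): buffer="tvat" (len 4), cursors c1@0 c2@3 c3@3, authorship 1..3
After op 7 (move_right): buffer="tvat" (len 4), cursors c1@1 c2@4 c3@4, authorship 1..3
Authorship (.=original, N=cursor N): 1 . . 3
Index 3: author = 3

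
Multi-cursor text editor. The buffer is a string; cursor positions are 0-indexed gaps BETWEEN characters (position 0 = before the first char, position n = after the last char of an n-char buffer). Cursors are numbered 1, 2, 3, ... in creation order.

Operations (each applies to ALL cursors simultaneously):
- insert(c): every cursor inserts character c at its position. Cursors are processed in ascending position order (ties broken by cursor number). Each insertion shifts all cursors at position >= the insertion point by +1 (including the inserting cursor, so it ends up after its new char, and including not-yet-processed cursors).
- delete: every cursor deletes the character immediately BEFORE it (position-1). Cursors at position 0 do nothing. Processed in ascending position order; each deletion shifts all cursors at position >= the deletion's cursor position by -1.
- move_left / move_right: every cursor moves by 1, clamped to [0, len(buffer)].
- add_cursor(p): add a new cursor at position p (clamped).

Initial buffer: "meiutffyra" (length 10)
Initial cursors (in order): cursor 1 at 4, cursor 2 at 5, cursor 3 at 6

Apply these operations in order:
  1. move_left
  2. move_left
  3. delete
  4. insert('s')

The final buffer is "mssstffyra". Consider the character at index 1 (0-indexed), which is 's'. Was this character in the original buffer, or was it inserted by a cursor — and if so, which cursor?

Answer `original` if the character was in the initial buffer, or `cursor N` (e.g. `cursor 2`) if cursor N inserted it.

After op 1 (move_left): buffer="meiutffyra" (len 10), cursors c1@3 c2@4 c3@5, authorship ..........
After op 2 (move_left): buffer="meiutffyra" (len 10), cursors c1@2 c2@3 c3@4, authorship ..........
After op 3 (delete): buffer="mtffyra" (len 7), cursors c1@1 c2@1 c3@1, authorship .......
After op 4 (insert('s')): buffer="mssstffyra" (len 10), cursors c1@4 c2@4 c3@4, authorship .123......
Authorship (.=original, N=cursor N): . 1 2 3 . . . . . .
Index 1: author = 1

Answer: cursor 1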